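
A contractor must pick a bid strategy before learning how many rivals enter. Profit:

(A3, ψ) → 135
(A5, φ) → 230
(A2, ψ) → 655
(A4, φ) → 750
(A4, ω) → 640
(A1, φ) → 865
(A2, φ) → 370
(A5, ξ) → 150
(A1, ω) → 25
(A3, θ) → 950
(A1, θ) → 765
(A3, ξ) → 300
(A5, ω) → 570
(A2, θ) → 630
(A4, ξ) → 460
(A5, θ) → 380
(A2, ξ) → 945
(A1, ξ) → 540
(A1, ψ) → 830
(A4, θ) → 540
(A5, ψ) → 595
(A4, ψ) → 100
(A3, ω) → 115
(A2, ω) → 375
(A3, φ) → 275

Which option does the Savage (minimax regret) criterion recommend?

Column bests: θ=950, φ=865, ψ=830, ω=640, ξ=945.
A1 regrets: 185, 0, 0, 615, 405 → max 615
A2 regrets: 320, 495, 175, 265, 0 → max 495
A3 regrets: 0, 590, 695, 525, 645 → max 695
A4 regrets: 410, 115, 730, 0, 485 → max 730
A5 regrets: 570, 635, 235, 70, 795 → max 795
Smallest max regret = 495 → A2.

A2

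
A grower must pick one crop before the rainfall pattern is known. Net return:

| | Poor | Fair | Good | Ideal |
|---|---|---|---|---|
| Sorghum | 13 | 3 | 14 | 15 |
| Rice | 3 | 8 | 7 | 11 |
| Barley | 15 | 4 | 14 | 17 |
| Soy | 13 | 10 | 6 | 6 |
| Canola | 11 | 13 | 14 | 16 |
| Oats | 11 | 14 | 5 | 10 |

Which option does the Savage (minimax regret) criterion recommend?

Column bests: Poor=15, Fair=14, Good=14, Ideal=17.
Sorghum regrets: 2, 11, 0, 2 → max 11
Rice regrets: 12, 6, 7, 6 → max 12
Barley regrets: 0, 10, 0, 0 → max 10
Soy regrets: 2, 4, 8, 11 → max 11
Canola regrets: 4, 1, 0, 1 → max 4
Oats regrets: 4, 0, 9, 7 → max 9
Smallest max regret = 4 → Canola.

Canola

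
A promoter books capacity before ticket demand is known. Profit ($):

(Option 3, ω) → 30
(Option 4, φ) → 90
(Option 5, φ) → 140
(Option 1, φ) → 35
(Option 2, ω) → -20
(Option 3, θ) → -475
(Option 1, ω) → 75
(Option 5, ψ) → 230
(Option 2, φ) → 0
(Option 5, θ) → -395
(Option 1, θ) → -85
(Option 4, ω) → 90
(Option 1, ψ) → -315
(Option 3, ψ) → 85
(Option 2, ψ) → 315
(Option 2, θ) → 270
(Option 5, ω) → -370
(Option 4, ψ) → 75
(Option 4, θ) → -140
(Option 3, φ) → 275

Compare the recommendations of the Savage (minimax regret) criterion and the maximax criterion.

minimax regret → Option 2; maximax → Option 2 (agree)

Column bests: θ=270, φ=275, ψ=315, ω=90.
Option 1 regrets: 355, 240, 630, 15 → max 630
Option 2 regrets: 0, 275, 0, 110 → max 275
Option 3 regrets: 745, 0, 230, 60 → max 745
Option 4 regrets: 410, 185, 240, 0 → max 410
Option 5 regrets: 665, 135, 85, 460 → max 665
Smallest max regret = 275 → Option 2.
Row maxima: Option 1=75, Option 2=315, Option 3=275, Option 4=90, Option 5=230
Best best-case = 315 → Option 2.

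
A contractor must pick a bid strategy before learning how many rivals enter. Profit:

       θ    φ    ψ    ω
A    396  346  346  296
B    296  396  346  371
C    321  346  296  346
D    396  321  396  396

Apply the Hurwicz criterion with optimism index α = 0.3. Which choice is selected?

A: 0.3·396 + 0.7·296 = 326
B: 0.3·396 + 0.7·296 = 326
C: 0.3·346 + 0.7·296 = 311
D: 0.3·396 + 0.7·321 = 343.5
Highest Hurwicz score = 343.5 → D.

D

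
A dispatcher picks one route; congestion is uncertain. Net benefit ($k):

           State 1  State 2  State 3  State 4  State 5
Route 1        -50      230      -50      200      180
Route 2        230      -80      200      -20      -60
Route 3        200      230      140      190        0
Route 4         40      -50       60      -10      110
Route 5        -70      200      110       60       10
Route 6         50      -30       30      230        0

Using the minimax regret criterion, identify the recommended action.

Route 3

Column bests: State 1=230, State 2=230, State 3=200, State 4=230, State 5=180.
Route 1 regrets: 280, 0, 250, 30, 0 → max 280
Route 2 regrets: 0, 310, 0, 250, 240 → max 310
Route 3 regrets: 30, 0, 60, 40, 180 → max 180
Route 4 regrets: 190, 280, 140, 240, 70 → max 280
Route 5 regrets: 300, 30, 90, 170, 170 → max 300
Route 6 regrets: 180, 260, 170, 0, 180 → max 260
Smallest max regret = 180 → Route 3.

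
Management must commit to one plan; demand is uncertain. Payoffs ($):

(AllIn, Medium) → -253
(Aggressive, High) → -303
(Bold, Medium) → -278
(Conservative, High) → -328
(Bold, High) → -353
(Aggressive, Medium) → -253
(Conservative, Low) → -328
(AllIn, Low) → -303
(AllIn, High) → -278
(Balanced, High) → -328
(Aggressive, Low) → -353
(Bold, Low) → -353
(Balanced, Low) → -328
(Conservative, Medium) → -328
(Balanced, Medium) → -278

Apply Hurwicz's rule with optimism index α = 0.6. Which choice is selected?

AllIn

Conservative: 0.6·(-328) + 0.4·(-328) = -328
Balanced: 0.6·(-278) + 0.4·(-328) = -298
Aggressive: 0.6·(-253) + 0.4·(-353) = -293
Bold: 0.6·(-278) + 0.4·(-353) = -308
AllIn: 0.6·(-253) + 0.4·(-303) = -273
Highest Hurwicz score = -273 → AllIn.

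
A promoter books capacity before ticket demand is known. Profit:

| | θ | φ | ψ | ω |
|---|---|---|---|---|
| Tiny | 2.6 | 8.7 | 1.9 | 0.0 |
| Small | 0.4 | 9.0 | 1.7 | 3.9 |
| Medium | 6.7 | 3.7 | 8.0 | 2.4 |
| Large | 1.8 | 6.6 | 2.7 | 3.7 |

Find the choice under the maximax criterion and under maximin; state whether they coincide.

Row maxima: Tiny=8.7, Small=9.0, Medium=8.0, Large=6.6
Best best-case = 9.0 → Small.
Row minima: Tiny=0.0, Small=0.4, Medium=2.4, Large=1.8
Best worst-case = 2.4 → Medium.

maximax → Small; maximin → Medium (disagree)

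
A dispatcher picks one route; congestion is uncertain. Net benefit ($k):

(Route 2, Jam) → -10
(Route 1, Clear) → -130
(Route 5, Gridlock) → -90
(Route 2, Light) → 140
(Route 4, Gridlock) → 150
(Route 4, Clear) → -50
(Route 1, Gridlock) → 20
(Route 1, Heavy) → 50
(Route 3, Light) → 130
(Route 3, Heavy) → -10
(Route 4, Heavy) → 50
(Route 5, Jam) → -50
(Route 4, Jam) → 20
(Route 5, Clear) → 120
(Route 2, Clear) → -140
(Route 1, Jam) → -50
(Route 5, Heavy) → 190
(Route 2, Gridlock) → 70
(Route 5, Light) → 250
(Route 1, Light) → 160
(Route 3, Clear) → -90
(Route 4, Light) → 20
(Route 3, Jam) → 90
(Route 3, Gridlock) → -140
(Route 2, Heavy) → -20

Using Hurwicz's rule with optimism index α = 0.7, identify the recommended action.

Route 1: 0.7·160 + 0.3·(-130) = 73
Route 2: 0.7·140 + 0.3·(-140) = 56
Route 3: 0.7·130 + 0.3·(-140) = 49
Route 4: 0.7·150 + 0.3·(-50) = 90
Route 5: 0.7·250 + 0.3·(-90) = 148
Highest Hurwicz score = 148 → Route 5.

Route 5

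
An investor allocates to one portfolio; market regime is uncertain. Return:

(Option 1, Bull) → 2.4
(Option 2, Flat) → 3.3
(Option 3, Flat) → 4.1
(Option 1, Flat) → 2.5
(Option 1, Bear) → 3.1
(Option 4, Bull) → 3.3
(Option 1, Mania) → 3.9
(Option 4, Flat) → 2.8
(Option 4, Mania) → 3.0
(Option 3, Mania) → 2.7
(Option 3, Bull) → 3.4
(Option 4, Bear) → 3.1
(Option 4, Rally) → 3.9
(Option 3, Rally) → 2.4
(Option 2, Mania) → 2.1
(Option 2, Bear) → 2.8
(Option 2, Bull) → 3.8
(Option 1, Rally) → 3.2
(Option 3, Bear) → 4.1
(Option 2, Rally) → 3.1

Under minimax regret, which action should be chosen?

Option 4

Column bests: Bear=4.1, Flat=4.1, Bull=3.8, Rally=3.9, Mania=3.9.
Option 1 regrets: 1.0, 1.6, 1.4, 0.7, 0.0 → max 1.6
Option 2 regrets: 1.3, 0.8, 0.0, 0.8, 1.8 → max 1.8
Option 3 regrets: 0.0, 0.0, 0.4, 1.5, 1.2 → max 1.5
Option 4 regrets: 1.0, 1.3, 0.5, 0.0, 0.9 → max 1.3
Smallest max regret = 1.3 → Option 4.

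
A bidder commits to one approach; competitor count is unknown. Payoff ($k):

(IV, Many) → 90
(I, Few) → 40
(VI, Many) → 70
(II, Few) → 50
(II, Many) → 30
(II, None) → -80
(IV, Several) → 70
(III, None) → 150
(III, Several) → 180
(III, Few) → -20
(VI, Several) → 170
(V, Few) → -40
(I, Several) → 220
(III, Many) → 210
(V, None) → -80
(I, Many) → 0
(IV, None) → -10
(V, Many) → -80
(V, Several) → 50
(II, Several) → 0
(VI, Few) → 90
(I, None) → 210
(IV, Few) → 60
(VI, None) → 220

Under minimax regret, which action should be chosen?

Column bests: None=220, Few=90, Several=220, Many=210.
I regrets: 10, 50, 0, 210 → max 210
II regrets: 300, 40, 220, 180 → max 300
III regrets: 70, 110, 40, 0 → max 110
IV regrets: 230, 30, 150, 120 → max 230
V regrets: 300, 130, 170, 290 → max 300
VI regrets: 0, 0, 50, 140 → max 140
Smallest max regret = 110 → III.

III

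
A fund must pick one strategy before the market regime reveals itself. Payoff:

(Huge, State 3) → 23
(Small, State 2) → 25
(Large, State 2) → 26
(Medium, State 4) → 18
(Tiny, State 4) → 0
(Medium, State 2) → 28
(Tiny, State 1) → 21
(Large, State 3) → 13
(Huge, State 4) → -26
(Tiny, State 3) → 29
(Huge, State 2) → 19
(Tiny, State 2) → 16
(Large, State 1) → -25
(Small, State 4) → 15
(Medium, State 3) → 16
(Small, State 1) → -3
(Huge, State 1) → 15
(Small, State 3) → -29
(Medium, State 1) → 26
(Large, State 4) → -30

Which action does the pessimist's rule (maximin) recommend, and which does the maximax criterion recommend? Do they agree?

maximin → Medium; maximax → Tiny (disagree)

Row minima: Tiny=0, Small=-29, Medium=16, Large=-30, Huge=-26
Best worst-case = 16 → Medium.
Row maxima: Tiny=29, Small=25, Medium=28, Large=26, Huge=23
Best best-case = 29 → Tiny.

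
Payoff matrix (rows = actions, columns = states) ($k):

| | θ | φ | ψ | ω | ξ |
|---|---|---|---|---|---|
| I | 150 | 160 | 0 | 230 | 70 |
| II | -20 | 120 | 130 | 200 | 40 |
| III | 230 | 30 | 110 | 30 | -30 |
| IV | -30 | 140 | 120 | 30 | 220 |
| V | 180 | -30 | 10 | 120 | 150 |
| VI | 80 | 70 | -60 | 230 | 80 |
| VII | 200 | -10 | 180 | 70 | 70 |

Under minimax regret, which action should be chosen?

Column bests: θ=230, φ=160, ψ=180, ω=230, ξ=220.
I regrets: 80, 0, 180, 0, 150 → max 180
II regrets: 250, 40, 50, 30, 180 → max 250
III regrets: 0, 130, 70, 200, 250 → max 250
IV regrets: 260, 20, 60, 200, 0 → max 260
V regrets: 50, 190, 170, 110, 70 → max 190
VI regrets: 150, 90, 240, 0, 140 → max 240
VII regrets: 30, 170, 0, 160, 150 → max 170
Smallest max regret = 170 → VII.

VII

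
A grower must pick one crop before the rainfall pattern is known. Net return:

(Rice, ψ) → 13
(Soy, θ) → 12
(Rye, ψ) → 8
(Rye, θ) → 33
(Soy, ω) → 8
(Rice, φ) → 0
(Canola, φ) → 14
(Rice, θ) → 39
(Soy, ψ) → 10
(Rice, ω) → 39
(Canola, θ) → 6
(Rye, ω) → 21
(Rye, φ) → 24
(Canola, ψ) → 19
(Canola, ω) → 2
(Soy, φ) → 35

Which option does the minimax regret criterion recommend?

Rye

Column bests: θ=39, φ=35, ψ=19, ω=39.
Rice regrets: 0, 35, 6, 0 → max 35
Soy regrets: 27, 0, 9, 31 → max 31
Canola regrets: 33, 21, 0, 37 → max 37
Rye regrets: 6, 11, 11, 18 → max 18
Smallest max regret = 18 → Rye.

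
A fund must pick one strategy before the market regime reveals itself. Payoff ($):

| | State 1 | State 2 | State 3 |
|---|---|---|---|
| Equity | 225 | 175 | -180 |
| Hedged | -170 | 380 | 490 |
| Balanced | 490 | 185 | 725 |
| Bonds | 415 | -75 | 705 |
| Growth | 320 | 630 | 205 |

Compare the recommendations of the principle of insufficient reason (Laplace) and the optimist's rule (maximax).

laplace → Balanced; maximax → Balanced (agree)

Row averages: Equity=220/3, Hedged=700/3, Balanced=1400/3, Bonds=1045/3, Growth=385
Highest average = 1400/3 → Balanced.
Row maxima: Equity=225, Hedged=490, Balanced=725, Bonds=705, Growth=630
Best best-case = 725 → Balanced.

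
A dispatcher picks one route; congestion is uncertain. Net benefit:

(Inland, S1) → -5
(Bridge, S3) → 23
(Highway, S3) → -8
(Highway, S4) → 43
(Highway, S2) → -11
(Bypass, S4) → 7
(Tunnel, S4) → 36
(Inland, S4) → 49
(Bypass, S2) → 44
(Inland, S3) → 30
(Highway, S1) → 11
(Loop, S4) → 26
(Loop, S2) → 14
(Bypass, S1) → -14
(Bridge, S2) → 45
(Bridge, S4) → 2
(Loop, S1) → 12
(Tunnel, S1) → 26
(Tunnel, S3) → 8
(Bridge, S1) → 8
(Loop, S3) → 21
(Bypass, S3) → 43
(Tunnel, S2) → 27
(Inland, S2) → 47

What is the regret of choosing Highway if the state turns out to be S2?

58

Best payoff under S2 is 47.
Regret = 47 − (-11) = 58.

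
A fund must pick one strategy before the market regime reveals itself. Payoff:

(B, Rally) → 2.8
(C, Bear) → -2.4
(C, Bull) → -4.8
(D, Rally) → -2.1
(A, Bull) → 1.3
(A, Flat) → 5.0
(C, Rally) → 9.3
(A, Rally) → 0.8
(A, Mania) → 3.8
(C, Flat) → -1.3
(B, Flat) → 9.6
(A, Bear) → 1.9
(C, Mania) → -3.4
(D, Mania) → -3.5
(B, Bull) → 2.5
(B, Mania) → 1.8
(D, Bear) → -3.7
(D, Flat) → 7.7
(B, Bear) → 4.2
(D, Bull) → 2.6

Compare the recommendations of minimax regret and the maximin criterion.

minimax regret → B; maximin → B (agree)

Column bests: Bear=4.2, Flat=9.6, Bull=2.6, Rally=9.3, Mania=3.8.
A regrets: 2.3, 4.6, 1.3, 8.5, 0.0 → max 8.5
B regrets: 0.0, 0.0, 0.1, 6.5, 2.0 → max 6.5
C regrets: 6.6, 10.9, 7.4, 0.0, 7.2 → max 10.9
D regrets: 7.9, 1.9, 0.0, 11.4, 7.3 → max 11.4
Smallest max regret = 6.5 → B.
Row minima: A=0.8, B=1.8, C=-4.8, D=-3.7
Best worst-case = 1.8 → B.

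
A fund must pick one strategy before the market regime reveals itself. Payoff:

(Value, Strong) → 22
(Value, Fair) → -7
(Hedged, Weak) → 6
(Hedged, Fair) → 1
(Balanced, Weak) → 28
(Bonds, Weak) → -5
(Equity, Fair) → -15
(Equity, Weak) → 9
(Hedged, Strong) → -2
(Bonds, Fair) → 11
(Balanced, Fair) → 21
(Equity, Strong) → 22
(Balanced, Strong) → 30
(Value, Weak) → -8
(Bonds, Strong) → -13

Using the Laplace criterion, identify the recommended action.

Row averages: Bonds=-7/3, Balanced=79/3, Equity=16/3, Hedged=5/3, Value=7/3
Highest average = 79/3 → Balanced.

Balanced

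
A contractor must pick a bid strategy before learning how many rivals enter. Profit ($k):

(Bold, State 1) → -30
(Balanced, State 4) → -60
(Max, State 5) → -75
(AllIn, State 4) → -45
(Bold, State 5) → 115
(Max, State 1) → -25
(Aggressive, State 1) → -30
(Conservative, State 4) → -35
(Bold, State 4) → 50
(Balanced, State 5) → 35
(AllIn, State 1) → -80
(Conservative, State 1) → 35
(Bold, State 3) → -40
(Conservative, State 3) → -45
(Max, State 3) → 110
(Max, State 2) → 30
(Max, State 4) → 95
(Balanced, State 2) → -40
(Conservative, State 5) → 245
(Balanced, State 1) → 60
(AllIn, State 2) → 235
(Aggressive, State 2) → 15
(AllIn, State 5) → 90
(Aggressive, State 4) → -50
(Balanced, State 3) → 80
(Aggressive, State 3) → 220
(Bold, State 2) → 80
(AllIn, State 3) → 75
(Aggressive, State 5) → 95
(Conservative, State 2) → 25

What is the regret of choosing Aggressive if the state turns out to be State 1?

Best payoff under State 1 is 60.
Regret = 60 − (-30) = 90.

90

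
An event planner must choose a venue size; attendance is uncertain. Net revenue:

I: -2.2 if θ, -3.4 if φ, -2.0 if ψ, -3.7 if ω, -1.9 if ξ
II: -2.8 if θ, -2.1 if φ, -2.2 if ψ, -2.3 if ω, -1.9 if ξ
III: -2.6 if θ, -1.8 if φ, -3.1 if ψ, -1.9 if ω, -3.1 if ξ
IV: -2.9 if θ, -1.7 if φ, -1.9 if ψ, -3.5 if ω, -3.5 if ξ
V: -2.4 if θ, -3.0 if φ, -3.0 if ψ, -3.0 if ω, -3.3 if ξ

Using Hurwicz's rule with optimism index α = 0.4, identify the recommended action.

I: 0.4·(-1.9) + 0.6·(-3.7) = -2.98
II: 0.4·(-1.9) + 0.6·(-2.8) = -2.44
III: 0.4·(-1.8) + 0.6·(-3.1) = -2.58
IV: 0.4·(-1.7) + 0.6·(-3.5) = -2.78
V: 0.4·(-2.4) + 0.6·(-3.3) = -2.94
Highest Hurwicz score = -2.44 → II.

II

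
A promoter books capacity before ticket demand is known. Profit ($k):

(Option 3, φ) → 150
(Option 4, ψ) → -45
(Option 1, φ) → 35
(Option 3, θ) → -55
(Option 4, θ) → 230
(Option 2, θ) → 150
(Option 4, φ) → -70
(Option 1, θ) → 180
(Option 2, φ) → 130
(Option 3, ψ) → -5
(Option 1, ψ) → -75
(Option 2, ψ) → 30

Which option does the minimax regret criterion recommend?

Option 2

Column bests: θ=230, φ=150, ψ=30.
Option 1 regrets: 50, 115, 105 → max 115
Option 2 regrets: 80, 20, 0 → max 80
Option 3 regrets: 285, 0, 35 → max 285
Option 4 regrets: 0, 220, 75 → max 220
Smallest max regret = 80 → Option 2.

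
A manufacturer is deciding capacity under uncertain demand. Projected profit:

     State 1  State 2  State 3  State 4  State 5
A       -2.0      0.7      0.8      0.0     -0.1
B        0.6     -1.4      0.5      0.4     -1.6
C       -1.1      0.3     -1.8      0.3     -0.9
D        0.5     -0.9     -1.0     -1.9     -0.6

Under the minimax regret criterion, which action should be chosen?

Column bests: State 1=0.6, State 2=0.7, State 3=0.8, State 4=0.4, State 5=-0.1.
A regrets: 2.6, 0.0, 0.0, 0.4, 0.0 → max 2.6
B regrets: 0.0, 2.1, 0.3, 0.0, 1.5 → max 2.1
C regrets: 1.7, 0.4, 2.6, 0.1, 0.8 → max 2.6
D regrets: 0.1, 1.6, 1.8, 2.3, 0.5 → max 2.3
Smallest max regret = 2.1 → B.

B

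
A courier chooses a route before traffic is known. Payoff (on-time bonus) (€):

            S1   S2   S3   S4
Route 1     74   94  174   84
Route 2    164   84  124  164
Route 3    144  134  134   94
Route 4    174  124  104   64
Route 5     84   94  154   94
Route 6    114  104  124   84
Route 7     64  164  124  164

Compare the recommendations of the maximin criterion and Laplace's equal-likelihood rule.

Row minima: Route 1=74, Route 2=84, Route 3=94, Route 4=64, Route 5=84, Route 6=84, Route 7=64
Best worst-case = 94 → Route 3.
Row averages: Route 1=106.5, Route 2=134, Route 3=126.5, Route 4=116.5, Route 5=106.5, Route 6=106.5, Route 7=129
Highest average = 134 → Route 2.

maximin → Route 3; laplace → Route 2 (disagree)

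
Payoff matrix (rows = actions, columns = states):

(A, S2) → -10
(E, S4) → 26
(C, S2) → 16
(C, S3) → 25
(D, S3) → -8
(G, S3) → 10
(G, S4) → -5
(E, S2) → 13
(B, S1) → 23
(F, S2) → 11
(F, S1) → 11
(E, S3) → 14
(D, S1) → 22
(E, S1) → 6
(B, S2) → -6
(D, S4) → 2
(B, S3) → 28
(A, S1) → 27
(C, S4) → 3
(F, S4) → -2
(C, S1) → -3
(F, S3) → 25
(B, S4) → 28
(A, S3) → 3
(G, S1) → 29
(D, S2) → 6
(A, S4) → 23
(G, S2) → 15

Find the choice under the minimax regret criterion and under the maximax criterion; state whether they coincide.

minimax regret → B; maximax → G (disagree)

Column bests: S1=29, S2=16, S3=28, S4=28.
A regrets: 2, 26, 25, 5 → max 26
B regrets: 6, 22, 0, 0 → max 22
C regrets: 32, 0, 3, 25 → max 32
D regrets: 7, 10, 36, 26 → max 36
E regrets: 23, 3, 14, 2 → max 23
F regrets: 18, 5, 3, 30 → max 30
G regrets: 0, 1, 18, 33 → max 33
Smallest max regret = 22 → B.
Row maxima: A=27, B=28, C=25, D=22, E=26, F=25, G=29
Best best-case = 29 → G.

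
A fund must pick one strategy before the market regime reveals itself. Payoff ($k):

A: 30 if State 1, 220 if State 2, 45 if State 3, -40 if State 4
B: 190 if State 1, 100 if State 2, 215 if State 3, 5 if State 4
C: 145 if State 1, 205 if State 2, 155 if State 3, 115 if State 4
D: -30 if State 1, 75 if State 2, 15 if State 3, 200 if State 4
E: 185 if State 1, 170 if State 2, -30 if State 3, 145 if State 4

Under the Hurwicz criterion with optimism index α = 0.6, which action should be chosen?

C

A: 0.6·220 + 0.4·(-40) = 116
B: 0.6·215 + 0.4·5 = 131
C: 0.6·205 + 0.4·115 = 169
D: 0.6·200 + 0.4·(-30) = 108
E: 0.6·185 + 0.4·(-30) = 99
Highest Hurwicz score = 169 → C.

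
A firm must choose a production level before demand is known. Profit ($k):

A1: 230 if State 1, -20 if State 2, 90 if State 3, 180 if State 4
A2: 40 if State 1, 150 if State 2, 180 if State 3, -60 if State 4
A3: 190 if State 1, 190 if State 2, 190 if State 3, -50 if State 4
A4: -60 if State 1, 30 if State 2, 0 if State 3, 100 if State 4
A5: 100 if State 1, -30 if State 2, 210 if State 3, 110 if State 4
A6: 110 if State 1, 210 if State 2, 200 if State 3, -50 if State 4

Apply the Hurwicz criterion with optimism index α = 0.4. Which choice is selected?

A1: 0.4·230 + 0.6·(-20) = 80
A2: 0.4·180 + 0.6·(-60) = 36
A3: 0.4·190 + 0.6·(-50) = 46
A4: 0.4·100 + 0.6·(-60) = 4
A5: 0.4·210 + 0.6·(-30) = 66
A6: 0.4·210 + 0.6·(-50) = 54
Highest Hurwicz score = 80 → A1.

A1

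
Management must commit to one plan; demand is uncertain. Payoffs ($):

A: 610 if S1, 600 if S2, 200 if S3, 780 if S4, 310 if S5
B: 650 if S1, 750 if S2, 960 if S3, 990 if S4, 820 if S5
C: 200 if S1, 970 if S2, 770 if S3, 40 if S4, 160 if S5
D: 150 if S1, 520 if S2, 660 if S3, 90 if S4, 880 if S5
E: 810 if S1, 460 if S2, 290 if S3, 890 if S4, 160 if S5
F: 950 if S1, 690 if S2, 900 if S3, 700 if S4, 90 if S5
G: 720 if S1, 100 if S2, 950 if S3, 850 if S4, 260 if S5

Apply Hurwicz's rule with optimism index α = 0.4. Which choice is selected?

A: 0.4·780 + 0.6·200 = 432
B: 0.4·990 + 0.6·650 = 786
C: 0.4·970 + 0.6·40 = 412
D: 0.4·880 + 0.6·90 = 406
E: 0.4·890 + 0.6·160 = 452
F: 0.4·950 + 0.6·90 = 434
G: 0.4·950 + 0.6·100 = 440
Highest Hurwicz score = 786 → B.

B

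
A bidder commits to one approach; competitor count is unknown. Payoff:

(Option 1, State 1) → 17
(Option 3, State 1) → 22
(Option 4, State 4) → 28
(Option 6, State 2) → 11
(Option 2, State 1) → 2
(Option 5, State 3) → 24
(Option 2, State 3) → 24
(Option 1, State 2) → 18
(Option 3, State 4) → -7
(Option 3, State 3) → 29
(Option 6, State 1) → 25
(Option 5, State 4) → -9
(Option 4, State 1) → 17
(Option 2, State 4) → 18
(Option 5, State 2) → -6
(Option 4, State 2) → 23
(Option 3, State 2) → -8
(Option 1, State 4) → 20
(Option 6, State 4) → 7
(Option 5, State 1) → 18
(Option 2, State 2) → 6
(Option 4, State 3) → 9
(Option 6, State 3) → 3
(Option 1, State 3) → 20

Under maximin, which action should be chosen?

Option 1

Row minima: Option 1=17, Option 2=2, Option 3=-8, Option 4=9, Option 5=-9, Option 6=3
Best worst-case = 17 → Option 1.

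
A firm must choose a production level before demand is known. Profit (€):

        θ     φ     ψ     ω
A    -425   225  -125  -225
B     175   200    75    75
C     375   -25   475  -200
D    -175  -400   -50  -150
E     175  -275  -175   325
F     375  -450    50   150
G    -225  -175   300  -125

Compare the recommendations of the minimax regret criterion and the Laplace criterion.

minimax regret → B; laplace → C (disagree)

Column bests: θ=375, φ=225, ψ=475, ω=325.
A regrets: 800, 0, 600, 550 → max 800
B regrets: 200, 25, 400, 250 → max 400
C regrets: 0, 250, 0, 525 → max 525
D regrets: 550, 625, 525, 475 → max 625
E regrets: 200, 500, 650, 0 → max 650
F regrets: 0, 675, 425, 175 → max 675
G regrets: 600, 400, 175, 450 → max 600
Smallest max regret = 400 → B.
Row averages: A=-137.5, B=131.25, C=156.25, D=-193.75, E=12.5, F=31.25, G=-56.25
Highest average = 156.25 → C.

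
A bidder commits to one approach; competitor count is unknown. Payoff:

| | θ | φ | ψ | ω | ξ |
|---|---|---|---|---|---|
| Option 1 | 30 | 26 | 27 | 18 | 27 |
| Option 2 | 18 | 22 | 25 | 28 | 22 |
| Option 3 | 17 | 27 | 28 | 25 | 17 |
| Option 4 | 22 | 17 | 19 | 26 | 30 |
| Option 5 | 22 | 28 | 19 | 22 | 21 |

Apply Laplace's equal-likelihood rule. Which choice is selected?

Row averages: Option 1=25.6, Option 2=23, Option 3=22.8, Option 4=22.8, Option 5=22.4
Highest average = 25.6 → Option 1.

Option 1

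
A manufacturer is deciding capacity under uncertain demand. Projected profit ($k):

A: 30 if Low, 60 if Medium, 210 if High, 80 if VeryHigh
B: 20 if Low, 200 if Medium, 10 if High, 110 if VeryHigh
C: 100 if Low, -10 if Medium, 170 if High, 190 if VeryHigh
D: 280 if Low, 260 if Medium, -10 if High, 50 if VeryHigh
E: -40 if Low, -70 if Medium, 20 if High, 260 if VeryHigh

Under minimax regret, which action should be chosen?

Column bests: Low=280, Medium=260, High=210, VeryHigh=260.
A regrets: 250, 200, 0, 180 → max 250
B regrets: 260, 60, 200, 150 → max 260
C regrets: 180, 270, 40, 70 → max 270
D regrets: 0, 0, 220, 210 → max 220
E regrets: 320, 330, 190, 0 → max 330
Smallest max regret = 220 → D.

D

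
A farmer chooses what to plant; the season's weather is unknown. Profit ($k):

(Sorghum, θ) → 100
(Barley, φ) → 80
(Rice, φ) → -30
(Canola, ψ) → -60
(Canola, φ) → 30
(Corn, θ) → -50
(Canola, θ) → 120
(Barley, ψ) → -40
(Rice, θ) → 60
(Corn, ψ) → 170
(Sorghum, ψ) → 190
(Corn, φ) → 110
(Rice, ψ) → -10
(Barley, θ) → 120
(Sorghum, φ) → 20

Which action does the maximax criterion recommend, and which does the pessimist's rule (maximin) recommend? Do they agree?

Row maxima: Sorghum=190, Rice=60, Corn=170, Barley=120, Canola=120
Best best-case = 190 → Sorghum.
Row minima: Sorghum=20, Rice=-30, Corn=-50, Barley=-40, Canola=-60
Best worst-case = 20 → Sorghum.

maximax → Sorghum; maximin → Sorghum (agree)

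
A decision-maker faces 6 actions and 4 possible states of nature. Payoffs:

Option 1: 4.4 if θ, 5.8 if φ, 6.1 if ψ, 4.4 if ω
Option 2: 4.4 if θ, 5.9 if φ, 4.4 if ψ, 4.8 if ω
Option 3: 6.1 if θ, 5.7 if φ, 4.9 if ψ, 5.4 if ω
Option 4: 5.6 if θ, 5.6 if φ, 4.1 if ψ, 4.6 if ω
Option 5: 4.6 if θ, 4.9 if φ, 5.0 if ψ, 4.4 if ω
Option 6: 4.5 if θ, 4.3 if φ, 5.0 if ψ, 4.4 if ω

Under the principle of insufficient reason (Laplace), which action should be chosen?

Option 3

Row averages: Option 1=5.175, Option 2=4.875, Option 3=5.525, Option 4=4.975, Option 5=4.725, Option 6=4.55
Highest average = 5.525 → Option 3.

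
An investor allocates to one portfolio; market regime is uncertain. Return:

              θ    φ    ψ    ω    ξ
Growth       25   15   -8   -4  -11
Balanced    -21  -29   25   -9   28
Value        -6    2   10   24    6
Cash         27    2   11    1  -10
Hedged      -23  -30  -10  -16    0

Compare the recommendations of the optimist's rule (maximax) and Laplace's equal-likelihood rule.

maximax → Balanced; laplace → Value (disagree)

Row maxima: Growth=25, Balanced=28, Value=24, Cash=27, Hedged=0
Best best-case = 28 → Balanced.
Row averages: Growth=3.4, Balanced=-1.2, Value=7.2, Cash=6.2, Hedged=-15.8
Highest average = 7.2 → Value.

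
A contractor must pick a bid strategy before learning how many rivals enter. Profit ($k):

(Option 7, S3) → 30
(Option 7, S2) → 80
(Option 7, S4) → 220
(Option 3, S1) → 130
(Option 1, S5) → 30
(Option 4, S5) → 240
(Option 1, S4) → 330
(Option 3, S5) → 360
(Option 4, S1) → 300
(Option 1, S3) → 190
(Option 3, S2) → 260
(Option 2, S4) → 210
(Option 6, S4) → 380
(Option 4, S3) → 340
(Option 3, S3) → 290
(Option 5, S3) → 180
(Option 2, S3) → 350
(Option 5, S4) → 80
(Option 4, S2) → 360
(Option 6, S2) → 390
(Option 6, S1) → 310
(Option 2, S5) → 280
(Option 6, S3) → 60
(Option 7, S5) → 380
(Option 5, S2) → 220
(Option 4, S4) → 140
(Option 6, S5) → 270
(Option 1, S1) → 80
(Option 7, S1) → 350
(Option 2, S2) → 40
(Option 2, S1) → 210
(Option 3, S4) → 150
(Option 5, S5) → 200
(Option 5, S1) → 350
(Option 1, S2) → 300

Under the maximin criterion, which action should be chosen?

Option 4

Row minima: Option 1=30, Option 2=40, Option 3=130, Option 4=140, Option 5=80, Option 6=60, Option 7=30
Best worst-case = 140 → Option 4.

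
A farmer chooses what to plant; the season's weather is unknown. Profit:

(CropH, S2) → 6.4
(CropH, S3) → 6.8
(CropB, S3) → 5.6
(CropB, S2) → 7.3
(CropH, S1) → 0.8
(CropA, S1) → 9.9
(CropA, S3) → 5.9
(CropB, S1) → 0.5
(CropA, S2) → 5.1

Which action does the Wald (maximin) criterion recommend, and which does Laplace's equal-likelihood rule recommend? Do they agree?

maximin → CropA; laplace → CropA (agree)

Row minima: CropB=0.5, CropA=5.1, CropH=0.8
Best worst-case = 5.1 → CropA.
Row averages: CropB=67/15, CropA=209/30, CropH=14/3
Highest average = 209/30 → CropA.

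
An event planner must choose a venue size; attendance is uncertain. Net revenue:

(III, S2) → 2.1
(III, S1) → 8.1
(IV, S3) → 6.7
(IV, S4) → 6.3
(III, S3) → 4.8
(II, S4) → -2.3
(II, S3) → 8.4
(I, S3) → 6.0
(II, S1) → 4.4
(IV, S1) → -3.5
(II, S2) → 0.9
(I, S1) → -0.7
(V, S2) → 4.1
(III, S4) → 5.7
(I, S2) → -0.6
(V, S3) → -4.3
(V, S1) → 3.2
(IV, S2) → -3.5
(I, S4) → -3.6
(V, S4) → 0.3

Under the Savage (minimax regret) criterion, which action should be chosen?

Column bests: S1=8.1, S2=4.1, S3=8.4, S4=6.3.
I regrets: 8.8, 4.7, 2.4, 9.9 → max 9.9
II regrets: 3.7, 3.2, 0.0, 8.6 → max 8.6
III regrets: 0.0, 2.0, 3.6, 0.6 → max 3.6
IV regrets: 11.6, 7.6, 1.7, 0.0 → max 11.6
V regrets: 4.9, 0.0, 12.7, 6.0 → max 12.7
Smallest max regret = 3.6 → III.

III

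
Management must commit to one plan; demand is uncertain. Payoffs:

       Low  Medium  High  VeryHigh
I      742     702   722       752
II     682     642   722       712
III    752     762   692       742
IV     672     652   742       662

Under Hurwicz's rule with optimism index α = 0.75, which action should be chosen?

III

I: 0.75·752 + 0.25·702 = 739.5
II: 0.75·722 + 0.25·642 = 702
III: 0.75·762 + 0.25·692 = 744.5
IV: 0.75·742 + 0.25·652 = 719.5
Highest Hurwicz score = 744.5 → III.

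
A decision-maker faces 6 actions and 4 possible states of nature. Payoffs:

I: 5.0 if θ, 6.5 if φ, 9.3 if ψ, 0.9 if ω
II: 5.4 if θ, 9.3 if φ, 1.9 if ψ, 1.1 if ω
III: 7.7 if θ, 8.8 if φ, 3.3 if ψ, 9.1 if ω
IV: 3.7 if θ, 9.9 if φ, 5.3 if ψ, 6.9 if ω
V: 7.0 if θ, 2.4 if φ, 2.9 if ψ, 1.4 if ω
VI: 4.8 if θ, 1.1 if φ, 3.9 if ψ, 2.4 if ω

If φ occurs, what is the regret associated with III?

1.1

Best payoff under φ is 9.9.
Regret = 9.9 − 8.8 = 1.1.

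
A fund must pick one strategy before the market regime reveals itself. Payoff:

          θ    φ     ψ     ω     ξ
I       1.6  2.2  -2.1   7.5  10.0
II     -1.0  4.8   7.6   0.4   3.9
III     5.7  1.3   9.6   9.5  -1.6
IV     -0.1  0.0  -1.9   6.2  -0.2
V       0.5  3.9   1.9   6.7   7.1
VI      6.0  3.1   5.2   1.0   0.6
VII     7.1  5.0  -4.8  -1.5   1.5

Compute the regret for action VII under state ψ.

14.4

Best payoff under ψ is 9.6.
Regret = 9.6 − (-4.8) = 14.4.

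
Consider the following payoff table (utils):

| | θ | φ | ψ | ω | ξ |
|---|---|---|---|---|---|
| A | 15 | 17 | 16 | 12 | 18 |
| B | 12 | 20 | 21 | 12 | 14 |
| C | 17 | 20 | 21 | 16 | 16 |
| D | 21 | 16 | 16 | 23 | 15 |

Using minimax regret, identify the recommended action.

D

Column bests: θ=21, φ=20, ψ=21, ω=23, ξ=18.
A regrets: 6, 3, 5, 11, 0 → max 11
B regrets: 9, 0, 0, 11, 4 → max 11
C regrets: 4, 0, 0, 7, 2 → max 7
D regrets: 0, 4, 5, 0, 3 → max 5
Smallest max regret = 5 → D.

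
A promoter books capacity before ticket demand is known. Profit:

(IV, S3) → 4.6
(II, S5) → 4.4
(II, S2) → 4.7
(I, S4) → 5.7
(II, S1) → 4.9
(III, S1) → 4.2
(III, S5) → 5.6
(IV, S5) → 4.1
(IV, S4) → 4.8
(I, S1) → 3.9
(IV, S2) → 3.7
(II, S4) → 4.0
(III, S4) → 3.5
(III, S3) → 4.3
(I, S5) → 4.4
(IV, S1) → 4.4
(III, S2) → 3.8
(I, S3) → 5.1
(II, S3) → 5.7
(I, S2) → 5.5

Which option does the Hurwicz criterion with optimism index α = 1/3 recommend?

II

I: 1/3·5.7 + 2/3·3.9 = 4.5
II: 1/3·5.7 + 2/3·4.0 = 137/30
III: 1/3·5.6 + 2/3·3.5 = 4.2
IV: 1/3·4.8 + 2/3·3.7 = 61/15
Highest Hurwicz score = 137/30 → II.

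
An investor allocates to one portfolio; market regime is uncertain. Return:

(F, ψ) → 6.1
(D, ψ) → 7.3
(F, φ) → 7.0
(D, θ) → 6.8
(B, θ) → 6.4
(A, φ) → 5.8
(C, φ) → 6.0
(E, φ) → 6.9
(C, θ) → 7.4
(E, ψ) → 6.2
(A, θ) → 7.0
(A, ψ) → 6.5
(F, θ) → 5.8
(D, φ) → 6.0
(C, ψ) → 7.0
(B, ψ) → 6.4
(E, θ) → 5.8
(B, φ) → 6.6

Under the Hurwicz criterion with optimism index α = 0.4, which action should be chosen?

A: 0.4·7.0 + 0.6·5.8 = 6.28
B: 0.4·6.6 + 0.6·6.4 = 6.48
C: 0.4·7.4 + 0.6·6.0 = 6.56
D: 0.4·7.3 + 0.6·6.0 = 6.52
E: 0.4·6.9 + 0.6·5.8 = 6.24
F: 0.4·7.0 + 0.6·5.8 = 6.28
Highest Hurwicz score = 6.56 → C.

C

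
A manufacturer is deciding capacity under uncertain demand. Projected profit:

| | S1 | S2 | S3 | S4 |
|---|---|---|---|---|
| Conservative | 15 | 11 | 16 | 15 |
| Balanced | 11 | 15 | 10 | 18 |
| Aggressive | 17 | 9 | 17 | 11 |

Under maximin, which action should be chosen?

Row minima: Conservative=11, Balanced=10, Aggressive=9
Best worst-case = 11 → Conservative.

Conservative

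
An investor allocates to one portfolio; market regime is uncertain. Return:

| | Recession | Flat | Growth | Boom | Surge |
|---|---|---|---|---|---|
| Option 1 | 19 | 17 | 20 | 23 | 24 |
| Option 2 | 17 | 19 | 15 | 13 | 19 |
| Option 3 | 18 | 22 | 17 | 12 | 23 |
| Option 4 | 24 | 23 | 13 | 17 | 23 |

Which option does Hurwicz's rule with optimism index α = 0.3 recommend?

Option 1

Option 1: 0.3·24 + 0.7·17 = 19.1
Option 2: 0.3·19 + 0.7·13 = 14.8
Option 3: 0.3·23 + 0.7·12 = 15.3
Option 4: 0.3·24 + 0.7·13 = 16.3
Highest Hurwicz score = 19.1 → Option 1.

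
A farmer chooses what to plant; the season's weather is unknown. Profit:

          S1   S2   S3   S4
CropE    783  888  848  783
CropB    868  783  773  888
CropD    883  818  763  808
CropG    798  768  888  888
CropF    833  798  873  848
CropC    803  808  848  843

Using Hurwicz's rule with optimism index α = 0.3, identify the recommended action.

CropE: 0.3·888 + 0.7·783 = 814.5
CropB: 0.3·888 + 0.7·773 = 807.5
CropD: 0.3·883 + 0.7·763 = 799
CropG: 0.3·888 + 0.7·768 = 804
CropF: 0.3·873 + 0.7·798 = 820.5
CropC: 0.3·848 + 0.7·803 = 816.5
Highest Hurwicz score = 820.5 → CropF.

CropF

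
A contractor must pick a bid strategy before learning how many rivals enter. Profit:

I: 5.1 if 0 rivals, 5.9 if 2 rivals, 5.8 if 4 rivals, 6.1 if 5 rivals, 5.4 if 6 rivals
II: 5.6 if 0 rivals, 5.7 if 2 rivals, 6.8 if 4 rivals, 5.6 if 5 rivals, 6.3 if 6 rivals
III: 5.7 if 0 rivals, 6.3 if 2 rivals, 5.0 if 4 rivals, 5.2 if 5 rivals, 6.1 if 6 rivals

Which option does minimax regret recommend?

II

Column bests: 0 rivals=5.7, 2 rivals=6.3, 4 rivals=6.8, 5 rivals=6.1, 6 rivals=6.3.
I regrets: 0.6, 0.4, 1.0, 0.0, 0.9 → max 1.0
II regrets: 0.1, 0.6, 0.0, 0.5, 0.0 → max 0.6
III regrets: 0.0, 0.0, 1.8, 0.9, 0.2 → max 1.8
Smallest max regret = 0.6 → II.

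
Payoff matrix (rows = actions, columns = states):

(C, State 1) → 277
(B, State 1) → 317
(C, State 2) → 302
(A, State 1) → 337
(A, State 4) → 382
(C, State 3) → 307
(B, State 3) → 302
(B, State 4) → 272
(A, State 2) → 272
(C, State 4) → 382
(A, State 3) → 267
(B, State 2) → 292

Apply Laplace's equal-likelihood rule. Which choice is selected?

C

Row averages: A=314.5, B=295.75, C=317
Highest average = 317 → C.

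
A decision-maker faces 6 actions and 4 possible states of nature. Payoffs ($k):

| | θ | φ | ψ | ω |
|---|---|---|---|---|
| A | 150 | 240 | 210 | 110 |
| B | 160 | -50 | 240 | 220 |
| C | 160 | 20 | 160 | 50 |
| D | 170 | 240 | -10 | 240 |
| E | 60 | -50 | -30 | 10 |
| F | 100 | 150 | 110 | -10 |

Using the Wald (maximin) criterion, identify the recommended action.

Row minima: A=110, B=-50, C=20, D=-10, E=-50, F=-10
Best worst-case = 110 → A.

A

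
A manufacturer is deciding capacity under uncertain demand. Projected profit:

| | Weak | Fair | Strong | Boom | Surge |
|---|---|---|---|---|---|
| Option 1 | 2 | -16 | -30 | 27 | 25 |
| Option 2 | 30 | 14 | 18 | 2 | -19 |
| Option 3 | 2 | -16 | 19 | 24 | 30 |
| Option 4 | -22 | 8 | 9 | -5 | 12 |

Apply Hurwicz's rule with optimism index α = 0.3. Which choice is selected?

Option 1: 0.3·27 + 0.7·(-30) = -12.9
Option 2: 0.3·30 + 0.7·(-19) = -4.3
Option 3: 0.3·30 + 0.7·(-16) = -2.2
Option 4: 0.3·12 + 0.7·(-22) = -11.8
Highest Hurwicz score = -2.2 → Option 3.

Option 3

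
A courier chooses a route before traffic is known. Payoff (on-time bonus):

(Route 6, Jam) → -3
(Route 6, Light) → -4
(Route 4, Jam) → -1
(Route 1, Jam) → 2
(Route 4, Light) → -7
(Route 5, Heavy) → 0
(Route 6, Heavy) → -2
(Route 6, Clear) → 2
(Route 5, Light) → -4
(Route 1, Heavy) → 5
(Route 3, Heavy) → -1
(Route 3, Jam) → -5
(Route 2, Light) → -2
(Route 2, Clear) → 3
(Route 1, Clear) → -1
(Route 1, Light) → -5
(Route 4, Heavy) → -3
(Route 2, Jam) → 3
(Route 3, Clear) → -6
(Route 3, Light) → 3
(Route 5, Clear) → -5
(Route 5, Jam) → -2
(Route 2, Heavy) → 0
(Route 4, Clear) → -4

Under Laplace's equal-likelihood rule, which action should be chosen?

Route 2

Row averages: Route 1=0.25, Route 2=1, Route 3=-2.25, Route 4=-3.75, Route 5=-2.75, Route 6=-1.75
Highest average = 1 → Route 2.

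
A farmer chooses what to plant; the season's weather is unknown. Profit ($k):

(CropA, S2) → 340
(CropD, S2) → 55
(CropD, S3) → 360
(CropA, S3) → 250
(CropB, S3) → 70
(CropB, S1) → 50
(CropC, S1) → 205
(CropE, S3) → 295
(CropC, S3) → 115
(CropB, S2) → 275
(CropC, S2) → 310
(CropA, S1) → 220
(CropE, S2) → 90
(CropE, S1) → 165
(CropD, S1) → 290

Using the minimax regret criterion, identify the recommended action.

CropA

Column bests: S1=290, S2=340, S3=360.
CropA regrets: 70, 0, 110 → max 110
CropB regrets: 240, 65, 290 → max 290
CropC regrets: 85, 30, 245 → max 245
CropD regrets: 0, 285, 0 → max 285
CropE regrets: 125, 250, 65 → max 250
Smallest max regret = 110 → CropA.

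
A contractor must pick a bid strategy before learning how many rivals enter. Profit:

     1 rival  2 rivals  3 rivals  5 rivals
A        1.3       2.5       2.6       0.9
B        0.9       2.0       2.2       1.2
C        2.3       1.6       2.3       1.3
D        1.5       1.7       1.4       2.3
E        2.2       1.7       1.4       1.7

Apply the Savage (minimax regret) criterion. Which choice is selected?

C

Column bests: 1 rival=2.3, 2 rivals=2.5, 3 rivals=2.6, 5 rivals=2.3.
A regrets: 1.0, 0.0, 0.0, 1.4 → max 1.4
B regrets: 1.4, 0.5, 0.4, 1.1 → max 1.4
C regrets: 0.0, 0.9, 0.3, 1.0 → max 1.0
D regrets: 0.8, 0.8, 1.2, 0.0 → max 1.2
E regrets: 0.1, 0.8, 1.2, 0.6 → max 1.2
Smallest max regret = 1.0 → C.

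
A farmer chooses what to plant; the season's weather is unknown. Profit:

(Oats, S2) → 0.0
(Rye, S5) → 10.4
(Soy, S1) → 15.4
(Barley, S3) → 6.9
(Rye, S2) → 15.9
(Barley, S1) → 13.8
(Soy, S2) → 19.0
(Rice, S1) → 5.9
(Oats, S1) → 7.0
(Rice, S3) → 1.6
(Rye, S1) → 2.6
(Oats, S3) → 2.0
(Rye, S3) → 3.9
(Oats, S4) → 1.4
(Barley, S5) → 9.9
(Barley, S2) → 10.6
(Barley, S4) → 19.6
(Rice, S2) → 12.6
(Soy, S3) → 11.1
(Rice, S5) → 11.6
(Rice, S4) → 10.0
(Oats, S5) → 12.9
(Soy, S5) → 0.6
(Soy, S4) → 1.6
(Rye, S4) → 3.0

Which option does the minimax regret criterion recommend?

Barley

Column bests: S1=15.4, S2=19.0, S3=11.1, S4=19.6, S5=12.9.
Rye regrets: 12.8, 3.1, 7.2, 16.6, 2.5 → max 16.6
Rice regrets: 9.5, 6.4, 9.5, 9.6, 1.3 → max 9.6
Oats regrets: 8.4, 19.0, 9.1, 18.2, 0.0 → max 19.0
Barley regrets: 1.6, 8.4, 4.2, 0.0, 3.0 → max 8.4
Soy regrets: 0.0, 0.0, 0.0, 18.0, 12.3 → max 18.0
Smallest max regret = 8.4 → Barley.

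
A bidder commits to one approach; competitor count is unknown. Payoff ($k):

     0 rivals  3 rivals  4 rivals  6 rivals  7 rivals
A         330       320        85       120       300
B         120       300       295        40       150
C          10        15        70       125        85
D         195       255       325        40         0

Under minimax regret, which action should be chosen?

Column bests: 0 rivals=330, 3 rivals=320, 4 rivals=325, 6 rivals=125, 7 rivals=300.
A regrets: 0, 0, 240, 5, 0 → max 240
B regrets: 210, 20, 30, 85, 150 → max 210
C regrets: 320, 305, 255, 0, 215 → max 320
D regrets: 135, 65, 0, 85, 300 → max 300
Smallest max regret = 210 → B.

B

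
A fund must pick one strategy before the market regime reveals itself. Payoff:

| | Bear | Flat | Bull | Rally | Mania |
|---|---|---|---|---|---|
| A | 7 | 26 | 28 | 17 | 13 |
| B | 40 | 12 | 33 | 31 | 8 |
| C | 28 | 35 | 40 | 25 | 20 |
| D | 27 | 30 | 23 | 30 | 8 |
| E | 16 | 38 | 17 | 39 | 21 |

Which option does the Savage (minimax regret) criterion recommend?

C

Column bests: Bear=40, Flat=38, Bull=40, Rally=39, Mania=21.
A regrets: 33, 12, 12, 22, 8 → max 33
B regrets: 0, 26, 7, 8, 13 → max 26
C regrets: 12, 3, 0, 14, 1 → max 14
D regrets: 13, 8, 17, 9, 13 → max 17
E regrets: 24, 0, 23, 0, 0 → max 24
Smallest max regret = 14 → C.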